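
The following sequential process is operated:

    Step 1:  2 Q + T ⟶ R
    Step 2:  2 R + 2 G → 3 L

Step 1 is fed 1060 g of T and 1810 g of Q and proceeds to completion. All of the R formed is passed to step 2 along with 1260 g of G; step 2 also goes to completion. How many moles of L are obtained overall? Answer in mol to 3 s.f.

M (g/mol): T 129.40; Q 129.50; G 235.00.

8.04 mol

Step 1:
n(T) = 1060 / 129.40 = 8.192 mol
n(Q) = 1810 / 129.50 = 13.98 mol
n/ν for T = 8.192/1 = 8.192
n/ν for Q = 13.98/2 = 6.990
Smallest n/ν is Q → limiting reagent.
n(R) produced = (1/2) × 13.98 = 6.990 mol
Step 2:
n(R) available = 6.990 mol
n(G) = 1260 / 235.00 = 5.362 mol
n/ν for R = 6.990/2 = 3.495
n/ν for G = 5.362/2 = 2.681
Smallest n/ν is G → limiting reagent.
n(L) = (3/2) × 5.362 = 8.043 mol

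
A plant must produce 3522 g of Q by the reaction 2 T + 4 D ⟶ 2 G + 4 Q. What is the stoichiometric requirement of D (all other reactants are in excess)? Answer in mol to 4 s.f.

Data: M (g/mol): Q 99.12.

35.53 mol

n(Q) = 3522 / 99.12 = 35.53 mol
n(D) = (4/4) × 35.53 = 35.53 mol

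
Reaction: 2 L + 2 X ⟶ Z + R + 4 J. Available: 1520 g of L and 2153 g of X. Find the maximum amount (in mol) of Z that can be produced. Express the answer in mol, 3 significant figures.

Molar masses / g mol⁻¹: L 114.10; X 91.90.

6.66 mol

n(L) = 1520 / 114.10 = 13.32 mol
n(X) = 2153 / 91.90 = 23.43 mol
n/ν → L: 6.660, X: 11.72; L is limiting.
n(Z) = (1/2) × 13.32 = 6.660 mol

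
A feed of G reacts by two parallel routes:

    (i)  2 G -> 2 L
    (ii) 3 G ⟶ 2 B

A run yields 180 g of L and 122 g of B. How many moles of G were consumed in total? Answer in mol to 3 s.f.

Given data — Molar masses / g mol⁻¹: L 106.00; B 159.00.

n(L) = 180 / 106.00 = 1.698 mol
n(B) = 122 / 159.00 = 0.7673 mol
n(G) via (i) = (2/2)×1.698 = 1.698 mol
n(G) via (ii) = (3/2)×0.7673 = 1.151 mol
total n(G) = 1.698 + 1.151 = 2.849 mol

2.85 mol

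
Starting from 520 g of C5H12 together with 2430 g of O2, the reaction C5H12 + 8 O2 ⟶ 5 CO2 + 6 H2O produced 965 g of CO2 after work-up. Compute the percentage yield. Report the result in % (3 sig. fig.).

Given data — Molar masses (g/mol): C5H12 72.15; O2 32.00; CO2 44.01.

n(C5H12) = 520.0 / 72.15 = 7.207 mol
n(O2) = 2430 / 32.00 = 75.94 mol
n/ν for C5H12 = 7.207/1 = 7.207
n/ν for O2 = 75.94/8 = 9.493
Smallest n/ν is C5H12 → limiting reagent.
theoretical n(CO2) = (5/1) × 7.207 = 36.04 mol → 1586 g
% yield = 965 / 1586 × 100 = 60.84 %

60.8 %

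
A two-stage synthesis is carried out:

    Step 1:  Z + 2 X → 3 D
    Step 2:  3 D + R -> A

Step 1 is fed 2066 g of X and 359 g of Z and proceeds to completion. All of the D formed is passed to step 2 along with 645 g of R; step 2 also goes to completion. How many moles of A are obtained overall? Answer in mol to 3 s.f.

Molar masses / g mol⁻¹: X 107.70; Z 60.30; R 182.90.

Step 1:
n(X) = 2066 / 107.70 = 19.18 mol
n(Z) = 359.0 / 60.30 = 5.954 mol
n/ν for X = 19.18/2 = 9.590
n/ν for Z = 5.954/1 = 5.954
Smallest n/ν is Z → limiting reagent.
n(D) produced = (3/1) × 5.954 = 17.86 mol
Step 2:
n(D) available = 17.86 mol
n(R) = 645.0 / 182.90 = 3.527 mol
n/ν for D = 17.86/3 = 5.953
n/ν for R = 3.527/1 = 3.527
Smallest n/ν is R → limiting reagent.
n(A) = (1/1) × 3.527 = 3.527 mol

3.53 mol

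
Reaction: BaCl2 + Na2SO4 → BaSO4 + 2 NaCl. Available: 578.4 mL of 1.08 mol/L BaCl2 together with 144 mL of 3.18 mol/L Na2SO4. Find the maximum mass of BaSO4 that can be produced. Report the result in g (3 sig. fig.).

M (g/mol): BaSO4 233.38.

n(BaCl2) = 1.08 × 578.4/1000 = 0.6247 mol
n(Na2SO4) = 3.18 × 144.0/1000 = 0.4579 mol
n/ν → BaCl2: 0.6247, Na2SO4: 0.4579; Na2SO4 is limiting.
n(BaSO4) = (1/1) × 0.4579 = 0.4579 mol
mass = 0.4579 × 233.38 = 106.9 g

107 g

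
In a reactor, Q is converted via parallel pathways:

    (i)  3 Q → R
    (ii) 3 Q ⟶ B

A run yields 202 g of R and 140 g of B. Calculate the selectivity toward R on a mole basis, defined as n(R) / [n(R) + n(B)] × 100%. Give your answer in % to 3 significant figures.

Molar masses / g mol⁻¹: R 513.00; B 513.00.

59.1 %

n(R) = 202 / 513.00 = 0.3938 mol
n(B) = 140 / 513.00 = 0.2729 mol
selectivity = 0.3938/(0.3938+0.2729) × 100 = 59.07 %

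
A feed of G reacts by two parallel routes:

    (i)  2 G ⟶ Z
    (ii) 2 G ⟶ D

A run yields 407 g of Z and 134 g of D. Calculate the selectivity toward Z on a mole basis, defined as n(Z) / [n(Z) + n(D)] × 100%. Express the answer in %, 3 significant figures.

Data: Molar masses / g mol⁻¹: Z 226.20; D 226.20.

75.2 %

n(Z) = 407 / 226.20 = 1.799 mol
n(D) = 134 / 226.20 = 0.5924 mol
selectivity = 1.799/(1.799+0.5924) × 100 = 75.23 %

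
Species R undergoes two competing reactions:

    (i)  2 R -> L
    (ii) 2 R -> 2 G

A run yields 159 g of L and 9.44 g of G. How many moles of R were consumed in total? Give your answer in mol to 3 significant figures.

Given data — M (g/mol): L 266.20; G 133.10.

n(L) = 159 / 266.20 = 0.5973 mol
n(G) = 9.44 / 133.10 = 0.07092 mol
n(R) via (i) = (2/1)×0.5973 = 1.195 mol
n(R) via (ii) = (2/2)×0.07092 = 0.07092 mol
total n(R) = 1.195 + 0.07092 = 1.266 mol

1.27 mol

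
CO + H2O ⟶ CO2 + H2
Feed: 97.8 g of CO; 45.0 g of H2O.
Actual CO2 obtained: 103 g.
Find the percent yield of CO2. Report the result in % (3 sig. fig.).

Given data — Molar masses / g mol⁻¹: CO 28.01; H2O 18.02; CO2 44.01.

n(CO) = 97.80 / 28.01 = 3.492 mol
n(H2O) = 45.00 / 18.02 = 2.497 mol
n/ν for CO = 3.492/1 = 3.492
n/ν for H2O = 2.497/1 = 2.497
Smallest n/ν is H2O → limiting reagent.
theoretical n(CO2) = (1/1) × 2.497 = 2.497 mol → 109.9 g
% yield = 103 / 109.9 × 100 = 93.72 %

93.7 %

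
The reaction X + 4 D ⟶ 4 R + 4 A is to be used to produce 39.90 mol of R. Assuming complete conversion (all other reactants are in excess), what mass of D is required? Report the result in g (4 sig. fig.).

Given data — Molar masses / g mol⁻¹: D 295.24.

n(R) = 39.90 mol
n(D) = (4/4) × 39.90 = 39.90 mol
mass = 39.90 × 295.24 = 11780 g

11780 g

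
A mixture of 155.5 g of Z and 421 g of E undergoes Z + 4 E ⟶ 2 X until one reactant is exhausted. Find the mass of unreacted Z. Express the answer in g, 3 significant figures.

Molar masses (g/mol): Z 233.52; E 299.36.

73.4 g

n(Z) = 155.5 / 233.52 = 0.6659 mol
n(E) = 421.0 / 299.36 = 1.406 mol
n/ν for Z = 0.6659/1 = 0.6659
n/ν for E = 1.406/4 = 0.3515
Smallest n/ν is E → limiting reagent.
Z consumed = (1/4) × 1.406 = 0.3515 mol
Z remaining = 0.6659 − 0.3515 = 0.3144 mol
mass = 0.3144 × 233.52 = 73.42 g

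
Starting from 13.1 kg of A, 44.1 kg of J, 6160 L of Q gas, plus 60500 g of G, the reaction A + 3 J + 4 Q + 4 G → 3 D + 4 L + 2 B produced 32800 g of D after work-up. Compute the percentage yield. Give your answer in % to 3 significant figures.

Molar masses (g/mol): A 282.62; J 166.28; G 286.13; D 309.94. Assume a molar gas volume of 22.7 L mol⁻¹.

n(A) = 13.10×1000 / 282.62 = 46.35 mol
n(J) = 44.10×1000 / 166.28 = 265.2 mol
n(Q) = 6160 / 22.7 = 271.4 mol
n(G) = 60500 / 286.13 = 211.4 mol
n/ν → A: 46.35, J: 88.40, Q: 67.85, G: 52.85; A is limiting.
theoretical n(D) = (3/1) × 46.35 = 139.1 mol → 43110 g
% yield = 32800 / 43110 × 100 = 76.08 %

76.1 %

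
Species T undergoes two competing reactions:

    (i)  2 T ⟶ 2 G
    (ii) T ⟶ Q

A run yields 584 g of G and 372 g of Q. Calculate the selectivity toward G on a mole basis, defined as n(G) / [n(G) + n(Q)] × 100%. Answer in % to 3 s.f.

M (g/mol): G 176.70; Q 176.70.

61.1 %

n(G) = 584 / 176.70 = 3.305 mol
n(Q) = 372 / 176.70 = 2.105 mol
selectivity = 3.305/(3.305+2.105) × 100 = 61.09 %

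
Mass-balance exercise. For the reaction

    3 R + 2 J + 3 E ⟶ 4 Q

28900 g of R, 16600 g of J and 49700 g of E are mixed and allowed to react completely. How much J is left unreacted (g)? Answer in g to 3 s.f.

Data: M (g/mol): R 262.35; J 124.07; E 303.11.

7490 g

n(R) = 28900 / 262.35 = 110.2 mol
n(J) = 16600 / 124.07 = 133.8 mol
n(E) = 49700 / 303.11 = 164.0 mol
n/ν → R: 36.73, J: 66.90, E: 54.67; R is limiting.
J consumed = (2/3) × 110.2 = 73.47 mol
J remaining = 133.8 − 73.47 = 60.33 mol
mass = 60.33 × 124.07 = 7485 g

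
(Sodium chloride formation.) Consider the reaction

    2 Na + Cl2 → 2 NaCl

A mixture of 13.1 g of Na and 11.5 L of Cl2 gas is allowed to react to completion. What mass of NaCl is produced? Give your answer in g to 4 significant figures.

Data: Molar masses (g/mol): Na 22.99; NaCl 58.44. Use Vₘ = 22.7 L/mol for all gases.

33.30 g

n(Na) = 13.10 / 22.99 = 0.5698 mol
n(Cl2) = 11.50 / 22.7 = 0.5066 mol
n/ν → Na: 0.2849, Cl2: 0.5066; Na is limiting.
n(NaCl) = (2/2) × 0.5698 = 0.5698 mol
mass = 0.5698 × 58.44 = 33.30 g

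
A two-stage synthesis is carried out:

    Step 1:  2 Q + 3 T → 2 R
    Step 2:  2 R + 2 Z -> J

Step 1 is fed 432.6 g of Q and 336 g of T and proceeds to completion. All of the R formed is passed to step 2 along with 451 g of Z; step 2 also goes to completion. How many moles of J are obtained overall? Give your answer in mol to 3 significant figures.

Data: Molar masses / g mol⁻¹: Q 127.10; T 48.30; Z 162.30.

Step 1:
n(Q) = 432.6 / 127.10 = 3.404 mol
n(T) = 336.0 / 48.30 = 6.957 mol
n/ν → Q: 1.702, T: 2.319; Q is limiting.
n(R) produced = (2/2) × 3.404 = 3.404 mol
Step 2:
n(R) available = 3.404 mol
n(Z) = 451.0 / 162.30 = 2.779 mol
n/ν → R: 1.702, Z: 1.390; Z is limiting.
n(J) = (1/2) × 2.779 = 1.390 mol

1.39 mol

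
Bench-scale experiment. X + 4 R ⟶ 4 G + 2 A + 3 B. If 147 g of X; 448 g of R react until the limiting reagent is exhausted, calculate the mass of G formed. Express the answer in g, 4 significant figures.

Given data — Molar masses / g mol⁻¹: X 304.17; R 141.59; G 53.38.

103.2 g

n(X) = 147.0 / 304.17 = 0.4833 mol
n(R) = 448.0 / 141.59 = 3.164 mol
n/ν for X = 0.4833/1 = 0.4833
n/ν for R = 3.164/4 = 0.7910
Smallest n/ν is X → limiting reagent.
n(G) = (4/1) × 0.4833 = 1.933 mol
mass = 1.933 × 53.38 = 103.2 g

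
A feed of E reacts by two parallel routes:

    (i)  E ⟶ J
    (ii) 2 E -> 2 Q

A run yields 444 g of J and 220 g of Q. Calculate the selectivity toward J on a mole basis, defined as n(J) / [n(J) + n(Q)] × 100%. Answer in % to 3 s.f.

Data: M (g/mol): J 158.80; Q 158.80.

n(J) = 444 / 158.80 = 2.796 mol
n(Q) = 220 / 158.80 = 1.385 mol
selectivity = 2.796/(2.796+1.385) × 100 = 66.87 %

66.9 %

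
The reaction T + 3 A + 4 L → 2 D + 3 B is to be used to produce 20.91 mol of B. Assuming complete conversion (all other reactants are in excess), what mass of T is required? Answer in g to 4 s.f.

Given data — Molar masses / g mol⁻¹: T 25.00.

n(B) = 20.91 mol
n(T) = (1/3) × 20.91 = 6.970 mol
mass = 6.970 × 25.00 = 174.3 g

174.3 g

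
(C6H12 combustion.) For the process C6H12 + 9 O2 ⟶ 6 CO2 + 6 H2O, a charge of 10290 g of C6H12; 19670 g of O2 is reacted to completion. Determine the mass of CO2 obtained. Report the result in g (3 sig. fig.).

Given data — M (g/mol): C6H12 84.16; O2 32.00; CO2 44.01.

n(C6H12) = 10290 / 84.16 = 122.3 mol
n(O2) = 19670 / 32.00 = 614.7 mol
n/ν for C6H12 = 122.3/1 = 122.3
n/ν for O2 = 614.7/9 = 68.30
Smallest n/ν is O2 → limiting reagent.
n(CO2) = (6/9) × 614.7 = 409.8 mol
mass = 409.8 × 44.01 = 18040 g

18000 g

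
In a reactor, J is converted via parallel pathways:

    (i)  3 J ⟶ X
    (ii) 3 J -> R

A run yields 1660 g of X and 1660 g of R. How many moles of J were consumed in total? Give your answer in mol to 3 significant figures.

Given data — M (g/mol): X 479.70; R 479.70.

20.8 mol

n(X) = 1660 / 479.70 = 3.460 mol
n(R) = 1660 / 479.70 = 3.460 mol
n(J) via (i) = (3/1)×3.460 = 10.38 mol
n(J) via (ii) = (3/1)×3.460 = 10.38 mol
total n(J) = 10.38 + 10.38 = 20.76 mol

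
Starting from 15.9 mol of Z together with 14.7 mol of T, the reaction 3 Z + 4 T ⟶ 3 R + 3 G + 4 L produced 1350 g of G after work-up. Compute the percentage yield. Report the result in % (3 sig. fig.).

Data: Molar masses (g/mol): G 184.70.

n(Z) = 15.90 mol
n(T) = 14.70 mol
n/ν for Z = 15.90/3 = 5.300
n/ν for T = 14.70/4 = 3.675
Smallest n/ν is T → limiting reagent.
theoretical n(G) = (3/4) × 14.70 = 11.03 mol → 2037 g
% yield = 1350 / 2037 × 100 = 66.27 %

66.3 %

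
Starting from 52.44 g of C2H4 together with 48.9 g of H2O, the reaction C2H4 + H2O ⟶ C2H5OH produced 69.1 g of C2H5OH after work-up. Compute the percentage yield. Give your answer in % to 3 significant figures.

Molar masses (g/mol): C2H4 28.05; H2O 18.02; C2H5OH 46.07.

80.2 %

n(C2H4) = 52.44 / 28.05 = 1.870 mol
n(H2O) = 48.90 / 18.02 = 2.714 mol
n/ν for C2H4 = 1.870/1 = 1.870
n/ν for H2O = 2.714/1 = 2.714
Smallest n/ν is C2H4 → limiting reagent.
theoretical n(C2H5OH) = (1/1) × 1.870 = 1.870 mol → 86.15 g
% yield = 69.1 / 86.15 × 100 = 80.21 %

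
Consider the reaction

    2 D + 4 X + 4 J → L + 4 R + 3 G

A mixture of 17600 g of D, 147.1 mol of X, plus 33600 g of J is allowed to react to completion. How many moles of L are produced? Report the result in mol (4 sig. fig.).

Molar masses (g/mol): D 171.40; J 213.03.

n(D) = 17600 / 171.40 = 102.7 mol
n(X) = 147.1 mol
n(J) = 33600 / 213.03 = 157.7 mol
n/ν for D = 102.7/2 = 51.35
n/ν for X = 147.1/4 = 36.78
n/ν for J = 157.7/4 = 39.43
Smallest n/ν is X → limiting reagent.
n(L) = (1/4) × 147.1 = 36.78 mol

36.78 mol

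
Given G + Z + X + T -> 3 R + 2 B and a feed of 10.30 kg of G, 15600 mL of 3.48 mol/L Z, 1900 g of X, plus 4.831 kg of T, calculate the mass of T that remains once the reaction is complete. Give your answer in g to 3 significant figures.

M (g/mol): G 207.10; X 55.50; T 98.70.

1450 g

n(G) = 10.30×1000 / 207.10 = 49.73 mol
n(Z) = 3.48 × 15600/1000 = 54.29 mol
n(X) = 1900 / 55.50 = 34.23 mol
n(T) = 4.831×1000 / 98.70 = 48.95 mol
n/ν for G = 49.73/1 = 49.73
n/ν for Z = 54.29/1 = 54.29
n/ν for X = 34.23/1 = 34.23
n/ν for T = 48.95/1 = 48.95
Smallest n/ν is X → limiting reagent.
T consumed = (1/1) × 34.23 = 34.23 mol
T remaining = 48.95 − 34.23 = 14.72 mol
mass = 14.72 × 98.70 = 1453 g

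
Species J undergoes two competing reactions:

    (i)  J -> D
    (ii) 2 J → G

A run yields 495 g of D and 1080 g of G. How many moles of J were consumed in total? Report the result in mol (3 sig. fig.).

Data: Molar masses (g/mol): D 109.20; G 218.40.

14.4 mol

n(D) = 495 / 109.20 = 4.533 mol
n(G) = 1080 / 218.40 = 4.945 mol
n(J) via (i) = (1/1)×4.533 = 4.533 mol
n(J) via (ii) = (2/1)×4.945 = 9.890 mol
total n(J) = 4.533 + 9.890 = 14.42 mol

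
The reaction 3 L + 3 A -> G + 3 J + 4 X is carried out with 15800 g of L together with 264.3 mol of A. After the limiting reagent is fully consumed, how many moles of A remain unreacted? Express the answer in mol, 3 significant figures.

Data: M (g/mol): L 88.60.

86.0 mol

n(L) = 15800 / 88.60 = 178.3 mol
n(A) = 264.3 mol
n/ν for L = 178.3/3 = 59.43
n/ν for A = 264.3/3 = 88.10
Smallest n/ν is L → limiting reagent.
A consumed = (3/3) × 178.3 = 178.3 mol
A remaining = 264.3 − 178.3 = 86.00 mol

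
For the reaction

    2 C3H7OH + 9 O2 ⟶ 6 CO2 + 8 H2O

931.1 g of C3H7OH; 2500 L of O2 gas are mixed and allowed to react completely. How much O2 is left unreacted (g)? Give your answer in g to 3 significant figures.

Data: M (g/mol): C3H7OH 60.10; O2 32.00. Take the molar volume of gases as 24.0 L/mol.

n(C3H7OH) = 931.1 / 60.10 = 15.49 mol
n(O2) = 2500 / 24.0 = 104.2 mol
n/ν for C3H7OH = 15.49/2 = 7.745
n/ν for O2 = 104.2/9 = 11.58
Smallest n/ν is C3H7OH → limiting reagent.
O2 consumed = (9/2) × 15.49 = 69.71 mol
O2 remaining = 104.2 − 69.71 = 34.49 mol
mass = 34.49 × 32.00 = 1104 g

1100 g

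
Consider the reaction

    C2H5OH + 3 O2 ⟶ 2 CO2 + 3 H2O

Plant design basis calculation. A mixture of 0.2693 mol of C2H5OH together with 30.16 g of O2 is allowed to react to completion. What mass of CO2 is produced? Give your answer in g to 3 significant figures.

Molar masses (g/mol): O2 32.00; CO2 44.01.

23.7 g

n(C2H5OH) = 0.2693 mol
n(O2) = 30.16 / 32.00 = 0.9425 mol
n/ν → C2H5OH: 0.2693, O2: 0.3142; C2H5OH is limiting.
n(CO2) = (2/1) × 0.2693 = 0.5386 mol
mass = 0.5386 × 44.01 = 23.70 g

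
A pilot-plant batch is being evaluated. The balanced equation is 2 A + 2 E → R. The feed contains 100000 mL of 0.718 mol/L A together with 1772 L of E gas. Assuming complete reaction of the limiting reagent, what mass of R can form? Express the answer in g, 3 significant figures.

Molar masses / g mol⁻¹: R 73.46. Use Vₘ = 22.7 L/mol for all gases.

n(A) = 0.718 × 100000/1000 = 71.80 mol
n(E) = 1772 / 22.7 = 78.06 mol
n/ν for A = 71.80/2 = 35.90
n/ν for E = 78.06/2 = 39.03
Smallest n/ν is A → limiting reagent.
n(R) = (1/2) × 71.80 = 35.90 mol
mass = 35.90 × 73.46 = 2637 g

2640 g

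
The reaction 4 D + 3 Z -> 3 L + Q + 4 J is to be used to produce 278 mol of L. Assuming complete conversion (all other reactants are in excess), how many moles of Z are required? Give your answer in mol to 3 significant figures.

n(L) = 278.0 mol
n(Z) = (3/3) × 278.0 = 278.0 mol

278 mol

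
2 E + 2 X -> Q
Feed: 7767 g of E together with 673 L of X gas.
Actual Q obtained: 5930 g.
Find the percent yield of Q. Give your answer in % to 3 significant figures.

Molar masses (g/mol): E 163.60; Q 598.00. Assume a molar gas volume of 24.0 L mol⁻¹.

n(E) = 7767 / 163.60 = 47.48 mol
n(X) = 673.0 / 24.0 = 28.04 mol
n/ν for E = 47.48/2 = 23.74
n/ν for X = 28.04/2 = 14.02
Smallest n/ν is X → limiting reagent.
theoretical n(Q) = (1/2) × 28.04 = 14.02 mol → 8384 g
% yield = 5930 / 8384 × 100 = 70.73 %

70.7 %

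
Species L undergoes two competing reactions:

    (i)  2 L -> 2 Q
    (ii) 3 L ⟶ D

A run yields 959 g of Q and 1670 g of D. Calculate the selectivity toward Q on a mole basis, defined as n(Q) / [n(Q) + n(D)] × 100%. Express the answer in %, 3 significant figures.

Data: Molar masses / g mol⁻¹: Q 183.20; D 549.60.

63.3 %

n(Q) = 959 / 183.20 = 5.235 mol
n(D) = 1670 / 549.60 = 3.039 mol
selectivity = 5.235/(5.235+3.039) × 100 = 63.27 %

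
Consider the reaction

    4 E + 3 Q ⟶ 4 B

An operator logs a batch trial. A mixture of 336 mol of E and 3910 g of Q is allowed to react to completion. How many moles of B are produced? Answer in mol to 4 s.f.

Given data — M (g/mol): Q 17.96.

290.3 mol

n(E) = 336.0 mol
n(Q) = 3910 / 17.96 = 217.7 mol
n/ν → E: 84.00, Q: 72.57; Q is limiting.
n(B) = (4/3) × 217.7 = 290.3 mol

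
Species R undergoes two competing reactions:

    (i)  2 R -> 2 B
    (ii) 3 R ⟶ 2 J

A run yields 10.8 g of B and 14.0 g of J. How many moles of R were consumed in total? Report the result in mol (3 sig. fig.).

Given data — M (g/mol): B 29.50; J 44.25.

0.841 mol

n(B) = 10.8 / 29.50 = 0.3661 mol
n(J) = 14.0 / 44.25 = 0.3164 mol
n(R) via (i) = (2/2)×0.3661 = 0.3661 mol
n(R) via (ii) = (3/2)×0.3164 = 0.4746 mol
total n(R) = 0.3661 + 0.4746 = 0.8407 mol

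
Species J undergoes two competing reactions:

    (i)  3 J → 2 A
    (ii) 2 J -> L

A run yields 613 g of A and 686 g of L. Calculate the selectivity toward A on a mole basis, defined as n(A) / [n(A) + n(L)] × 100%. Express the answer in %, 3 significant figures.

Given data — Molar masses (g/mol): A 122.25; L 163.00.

54.4 %

n(A) = 613 / 122.25 = 5.014 mol
n(L) = 686 / 163.00 = 4.209 mol
selectivity = 5.014/(5.014+4.209) × 100 = 54.36 %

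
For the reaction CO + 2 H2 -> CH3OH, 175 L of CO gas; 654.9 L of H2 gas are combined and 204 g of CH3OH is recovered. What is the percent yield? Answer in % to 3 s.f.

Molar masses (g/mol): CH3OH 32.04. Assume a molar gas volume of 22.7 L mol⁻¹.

82.6 %

n(CO) = 175.0 / 22.7 = 7.709 mol
n(H2) = 654.9 / 22.7 = 28.85 mol
n/ν for CO = 7.709/1 = 7.709
n/ν for H2 = 28.85/2 = 14.43
Smallest n/ν is CO → limiting reagent.
theoretical n(CH3OH) = (1/1) × 7.709 = 7.709 mol → 247.0 g
% yield = 204 / 247.0 × 100 = 82.59 %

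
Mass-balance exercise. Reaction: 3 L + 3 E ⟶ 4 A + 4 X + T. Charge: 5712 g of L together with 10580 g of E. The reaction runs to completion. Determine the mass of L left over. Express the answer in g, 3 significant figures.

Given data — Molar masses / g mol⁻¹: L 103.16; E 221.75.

790 g

n(L) = 5712 / 103.16 = 55.37 mol
n(E) = 10580 / 221.75 = 47.71 mol
n/ν for L = 55.37/3 = 18.46
n/ν for E = 47.71/3 = 15.90
Smallest n/ν is E → limiting reagent.
L consumed = (3/3) × 47.71 = 47.71 mol
L remaining = 55.37 − 47.71 = 7.660 mol
mass = 7.660 × 103.16 = 790.2 g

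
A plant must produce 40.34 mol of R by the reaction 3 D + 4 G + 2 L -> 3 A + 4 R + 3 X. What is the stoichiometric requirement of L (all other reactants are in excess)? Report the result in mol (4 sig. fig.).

20.17 mol

n(R) = 40.34 mol
n(L) = (2/4) × 40.34 = 20.17 mol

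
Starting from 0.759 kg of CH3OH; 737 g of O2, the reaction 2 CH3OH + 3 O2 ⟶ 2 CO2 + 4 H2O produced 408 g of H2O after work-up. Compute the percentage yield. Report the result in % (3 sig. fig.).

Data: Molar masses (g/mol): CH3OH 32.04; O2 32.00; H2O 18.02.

73.7 %

n(CH3OH) = 0.7590×1000 / 32.04 = 23.69 mol
n(O2) = 737.0 / 32.00 = 23.03 mol
n/ν for CH3OH = 23.69/2 = 11.85
n/ν for O2 = 23.03/3 = 7.677
Smallest n/ν is O2 → limiting reagent.
theoretical n(H2O) = (4/3) × 23.03 = 30.71 mol → 553.4 g
% yield = 408 / 553.4 × 100 = 73.73 %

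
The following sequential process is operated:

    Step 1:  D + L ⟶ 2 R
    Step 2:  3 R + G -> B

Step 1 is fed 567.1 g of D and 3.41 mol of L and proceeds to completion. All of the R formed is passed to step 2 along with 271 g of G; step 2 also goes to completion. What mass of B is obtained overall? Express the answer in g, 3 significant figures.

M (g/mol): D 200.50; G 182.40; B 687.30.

Step 1:
n(D) = 567.1 / 200.50 = 2.828 mol
n(L) = 3.410 mol
n/ν for D = 2.828/1 = 2.828
n/ν for L = 3.410/1 = 3.410
Smallest n/ν is D → limiting reagent.
n(R) produced = (2/1) × 2.828 = 5.656 mol
Step 2:
n(R) available = 5.656 mol
n(G) = 271.0 / 182.40 = 1.486 mol
n/ν for R = 5.656/3 = 1.885
n/ν for G = 1.486/1 = 1.486
Smallest n/ν is G → limiting reagent.
n(B) = (1/1) × 1.486 = 1.486 mol
mass = 1.486 × 687.30 = 1021 g

1020 g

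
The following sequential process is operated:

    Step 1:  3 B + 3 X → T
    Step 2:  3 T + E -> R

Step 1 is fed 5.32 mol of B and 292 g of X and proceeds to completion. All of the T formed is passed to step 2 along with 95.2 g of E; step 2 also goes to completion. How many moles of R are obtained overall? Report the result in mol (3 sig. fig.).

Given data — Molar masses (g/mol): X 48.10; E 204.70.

Step 1:
n(B) = 5.320 mol
n(X) = 292.0 / 48.10 = 6.071 mol
n/ν → B: 1.773, X: 2.024; B is limiting.
n(T) produced = (1/3) × 5.320 = 1.773 mol
Step 2:
n(T) available = 1.773 mol
n(E) = 95.20 / 204.70 = 0.4651 mol
n/ν → T: 0.5910, E: 0.4651; E is limiting.
n(R) = (1/1) × 0.4651 = 0.4651 mol

0.465 mol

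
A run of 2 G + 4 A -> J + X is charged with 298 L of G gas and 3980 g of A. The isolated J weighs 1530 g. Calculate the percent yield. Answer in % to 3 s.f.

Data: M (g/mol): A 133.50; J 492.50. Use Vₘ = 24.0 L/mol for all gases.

50.0 %

n(G) = 298.0 / 24.0 = 12.42 mol
n(A) = 3980 / 133.50 = 29.81 mol
n/ν for G = 12.42/2 = 6.210
n/ν for A = 29.81/4 = 7.453
Smallest n/ν is G → limiting reagent.
theoretical n(J) = (1/2) × 12.42 = 6.210 mol → 3058 g
% yield = 1530 / 3058 × 100 = 50.03 %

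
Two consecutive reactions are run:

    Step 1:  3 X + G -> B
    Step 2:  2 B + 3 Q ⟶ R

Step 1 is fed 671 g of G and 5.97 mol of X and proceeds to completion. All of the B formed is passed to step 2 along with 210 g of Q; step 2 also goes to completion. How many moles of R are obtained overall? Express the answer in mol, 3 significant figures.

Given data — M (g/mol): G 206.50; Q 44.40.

Step 1:
n(G) = 671.0 / 206.50 = 3.249 mol
n(X) = 5.970 mol
n/ν → G: 3.249, X: 1.990; X is limiting.
n(B) produced = (1/3) × 5.970 = 1.990 mol
Step 2:
n(B) available = 1.990 mol
n(Q) = 210.0 / 44.40 = 4.730 mol
n/ν → B: 0.9950, Q: 1.577; B is limiting.
n(R) = (1/2) × 1.990 = 0.9950 mol

0.995 mol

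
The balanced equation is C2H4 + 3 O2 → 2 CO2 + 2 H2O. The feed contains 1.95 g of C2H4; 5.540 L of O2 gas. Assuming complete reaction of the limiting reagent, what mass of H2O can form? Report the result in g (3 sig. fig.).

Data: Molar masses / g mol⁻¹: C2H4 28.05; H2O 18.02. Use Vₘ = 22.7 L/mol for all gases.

2.51 g

n(C2H4) = 1.950 / 28.05 = 0.06952 mol
n(O2) = 5.540 / 22.7 = 0.2441 mol
n/ν for C2H4 = 0.06952/1 = 0.06952
n/ν for O2 = 0.2441/3 = 0.08137
Smallest n/ν is C2H4 → limiting reagent.
n(H2O) = (2/1) × 0.06952 = 0.1390 mol
mass = 0.1390 × 18.02 = 2.505 g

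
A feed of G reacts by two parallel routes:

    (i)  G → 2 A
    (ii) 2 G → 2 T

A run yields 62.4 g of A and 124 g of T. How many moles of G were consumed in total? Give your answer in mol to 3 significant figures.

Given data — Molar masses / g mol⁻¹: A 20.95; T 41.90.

n(A) = 62.4 / 20.95 = 2.979 mol
n(T) = 124 / 41.90 = 2.959 mol
n(G) via (i) = (1/2)×2.979 = 1.490 mol
n(G) via (ii) = (2/2)×2.959 = 2.959 mol
total n(G) = 1.490 + 2.959 = 4.449 mol

4.45 mol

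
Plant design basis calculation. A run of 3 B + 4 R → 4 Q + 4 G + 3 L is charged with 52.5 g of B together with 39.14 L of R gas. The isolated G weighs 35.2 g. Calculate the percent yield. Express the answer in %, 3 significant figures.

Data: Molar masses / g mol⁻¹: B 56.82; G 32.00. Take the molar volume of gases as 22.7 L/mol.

89.3 %

n(B) = 52.50 / 56.82 = 0.9240 mol
n(R) = 39.14 / 22.7 = 1.724 mol
n/ν for B = 0.9240/3 = 0.3080
n/ν for R = 1.724/4 = 0.4310
Smallest n/ν is B → limiting reagent.
theoretical n(G) = (4/3) × 0.9240 = 1.232 mol → 39.42 g
% yield = 35.2 / 39.42 × 100 = 89.29 %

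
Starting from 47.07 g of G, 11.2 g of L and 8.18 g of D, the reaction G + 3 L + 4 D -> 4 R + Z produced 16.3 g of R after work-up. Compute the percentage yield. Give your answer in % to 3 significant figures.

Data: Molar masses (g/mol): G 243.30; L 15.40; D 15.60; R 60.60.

n(G) = 47.07 / 243.30 = 0.1935 mol
n(L) = 11.20 / 15.40 = 0.7273 mol
n(D) = 8.180 / 15.60 = 0.5244 mol
n/ν → G: 0.1935, L: 0.2424, D: 0.1311; D is limiting.
theoretical n(R) = (4/4) × 0.5244 = 0.5244 mol → 31.78 g
% yield = 16.3 / 31.78 × 100 = 51.29 %

51.3 %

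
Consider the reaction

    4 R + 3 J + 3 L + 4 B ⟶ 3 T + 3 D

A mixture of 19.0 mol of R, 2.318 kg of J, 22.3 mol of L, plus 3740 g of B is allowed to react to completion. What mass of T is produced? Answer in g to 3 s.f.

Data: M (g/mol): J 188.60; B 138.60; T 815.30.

n(R) = 19.00 mol
n(J) = 2.318×1000 / 188.60 = 12.29 mol
n(L) = 22.30 mol
n(B) = 3740 / 138.60 = 26.98 mol
n/ν → R: 4.750, J: 4.097, L: 7.433, B: 6.745; J is limiting.
n(T) = (3/3) × 12.29 = 12.29 mol
mass = 12.29 × 815.30 = 10020 g

10000 g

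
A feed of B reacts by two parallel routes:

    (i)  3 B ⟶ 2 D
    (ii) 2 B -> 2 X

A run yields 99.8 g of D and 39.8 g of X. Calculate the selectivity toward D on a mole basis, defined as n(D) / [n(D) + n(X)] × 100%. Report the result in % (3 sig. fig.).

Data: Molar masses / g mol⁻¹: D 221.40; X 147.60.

62.6 %

n(D) = 99.8 / 221.40 = 0.4508 mol
n(X) = 39.8 / 147.60 = 0.2696 mol
selectivity = 0.4508/(0.4508+0.2696) × 100 = 62.58 %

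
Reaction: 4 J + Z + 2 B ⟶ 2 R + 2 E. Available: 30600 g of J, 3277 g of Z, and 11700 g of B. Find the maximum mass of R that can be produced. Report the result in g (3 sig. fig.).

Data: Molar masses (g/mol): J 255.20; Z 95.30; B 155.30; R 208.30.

n(J) = 30600 / 255.20 = 119.9 mol
n(Z) = 3277 / 95.30 = 34.39 mol
n(B) = 11700 / 155.30 = 75.34 mol
n/ν → J: 29.98, Z: 34.39, B: 37.67; J is limiting.
n(R) = (2/4) × 119.9 = 59.95 mol
mass = 59.95 × 208.30 = 12490 g

12500 g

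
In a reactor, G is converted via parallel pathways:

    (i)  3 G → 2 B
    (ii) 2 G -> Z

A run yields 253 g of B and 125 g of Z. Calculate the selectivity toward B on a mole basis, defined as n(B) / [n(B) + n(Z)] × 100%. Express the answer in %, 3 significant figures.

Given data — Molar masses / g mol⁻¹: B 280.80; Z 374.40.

n(B) = 253 / 280.80 = 0.9010 mol
n(Z) = 125 / 374.40 = 0.3339 mol
selectivity = 0.9010/(0.9010+0.3339) × 100 = 72.96 %

73.0 %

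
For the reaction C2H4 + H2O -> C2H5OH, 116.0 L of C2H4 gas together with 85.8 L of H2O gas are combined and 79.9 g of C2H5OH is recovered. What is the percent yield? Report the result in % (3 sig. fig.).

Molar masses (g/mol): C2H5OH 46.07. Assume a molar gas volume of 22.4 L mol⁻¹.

n(C2H4) = 116.0 / 22.4 = 5.179 mol
n(H2O) = 85.80 / 22.4 = 3.830 mol
n/ν → C2H4: 5.179, H2O: 3.830; H2O is limiting.
theoretical n(C2H5OH) = (1/1) × 3.830 = 3.830 mol → 176.4 g
% yield = 79.9 / 176.4 × 100 = 45.29 %

45.3 %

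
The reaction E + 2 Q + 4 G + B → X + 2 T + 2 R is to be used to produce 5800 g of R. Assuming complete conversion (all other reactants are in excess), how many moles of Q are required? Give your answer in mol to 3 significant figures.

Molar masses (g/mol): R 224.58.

n(R) = 5800 / 224.58 = 25.83 mol
n(Q) = (2/2) × 25.83 = 25.83 mol

25.8 mol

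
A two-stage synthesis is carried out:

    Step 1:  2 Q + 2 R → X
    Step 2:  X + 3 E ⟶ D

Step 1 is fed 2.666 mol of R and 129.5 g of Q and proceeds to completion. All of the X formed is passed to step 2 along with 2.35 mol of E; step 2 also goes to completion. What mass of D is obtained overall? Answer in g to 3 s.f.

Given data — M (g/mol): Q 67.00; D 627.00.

Step 1:
n(R) = 2.666 mol
n(Q) = 129.5 / 67.00 = 1.933 mol
n/ν for R = 2.666/2 = 1.333
n/ν for Q = 1.933/2 = 0.9665
Smallest n/ν is Q → limiting reagent.
n(X) produced = (1/2) × 1.933 = 0.9665 mol
Step 2:
n(X) available = 0.9665 mol
n(E) = 2.350 mol
n/ν for X = 0.9665/1 = 0.9665
n/ν for E = 2.350/3 = 0.7833
Smallest n/ν is E → limiting reagent.
n(D) = (1/3) × 2.350 = 0.7833 mol
mass = 0.7833 × 627.00 = 491.1 g

491 g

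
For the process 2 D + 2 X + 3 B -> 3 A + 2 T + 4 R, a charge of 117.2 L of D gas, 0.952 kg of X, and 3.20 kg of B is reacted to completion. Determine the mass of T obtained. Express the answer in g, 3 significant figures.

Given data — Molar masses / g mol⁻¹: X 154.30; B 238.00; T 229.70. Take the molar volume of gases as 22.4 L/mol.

1200 g

n(D) = 117.2 / 22.4 = 5.232 mol
n(X) = 0.9520×1000 / 154.30 = 6.170 mol
n(B) = 3.200×1000 / 238.00 = 13.45 mol
n/ν for D = 5.232/2 = 2.616
n/ν for X = 6.170/2 = 3.085
n/ν for B = 13.45/3 = 4.483
Smallest n/ν is D → limiting reagent.
n(T) = (2/2) × 5.232 = 5.232 mol
mass = 5.232 × 229.70 = 1202 g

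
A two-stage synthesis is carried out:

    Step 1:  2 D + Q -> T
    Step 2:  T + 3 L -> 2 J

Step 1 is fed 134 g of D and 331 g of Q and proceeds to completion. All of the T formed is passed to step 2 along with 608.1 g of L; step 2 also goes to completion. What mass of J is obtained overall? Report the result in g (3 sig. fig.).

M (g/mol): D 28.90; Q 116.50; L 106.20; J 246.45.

941 g

Step 1:
n(D) = 134.0 / 28.90 = 4.637 mol
n(Q) = 331.0 / 116.50 = 2.841 mol
n/ν for D = 4.637/2 = 2.319
n/ν for Q = 2.841/1 = 2.841
Smallest n/ν is D → limiting reagent.
n(T) produced = (1/2) × 4.637 = 2.319 mol
Step 2:
n(T) available = 2.319 mol
n(L) = 608.1 / 106.20 = 5.726 mol
n/ν for T = 2.319/1 = 2.319
n/ν for L = 5.726/3 = 1.909
Smallest n/ν is L → limiting reagent.
n(J) = (2/3) × 5.726 = 3.817 mol
mass = 3.817 × 246.45 = 940.7 g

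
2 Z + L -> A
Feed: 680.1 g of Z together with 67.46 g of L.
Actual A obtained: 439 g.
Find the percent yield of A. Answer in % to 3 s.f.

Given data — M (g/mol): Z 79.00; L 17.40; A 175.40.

64.6 %

n(Z) = 680.1 / 79.00 = 8.609 mol
n(L) = 67.46 / 17.40 = 3.877 mol
n/ν for Z = 8.609/2 = 4.305
n/ν for L = 3.877/1 = 3.877
Smallest n/ν is L → limiting reagent.
theoretical n(A) = (1/1) × 3.877 = 3.877 mol → 680.0 g
% yield = 439 / 680.0 × 100 = 64.56 %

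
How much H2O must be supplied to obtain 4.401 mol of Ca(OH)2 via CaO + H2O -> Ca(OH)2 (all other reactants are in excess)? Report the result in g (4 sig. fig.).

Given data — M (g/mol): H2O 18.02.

n(Ca(OH)2) = 4.401 mol
n(H2O) = (1/1) × 4.401 = 4.401 mol
mass = 4.401 × 18.02 = 79.31 g

79.31 g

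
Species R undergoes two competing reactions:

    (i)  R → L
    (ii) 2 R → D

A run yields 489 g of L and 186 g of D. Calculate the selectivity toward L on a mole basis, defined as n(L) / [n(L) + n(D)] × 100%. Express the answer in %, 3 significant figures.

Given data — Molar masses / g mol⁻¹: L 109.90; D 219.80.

n(L) = 489 / 109.90 = 4.449 mol
n(D) = 186 / 219.80 = 0.8462 mol
selectivity = 4.449/(4.449+0.8462) × 100 = 84.02 %

84.0 %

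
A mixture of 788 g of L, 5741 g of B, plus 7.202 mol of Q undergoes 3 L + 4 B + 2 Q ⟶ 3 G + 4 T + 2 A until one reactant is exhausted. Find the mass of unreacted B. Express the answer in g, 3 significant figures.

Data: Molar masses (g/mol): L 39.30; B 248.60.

n(L) = 788.0 / 39.30 = 20.05 mol
n(B) = 5741 / 248.60 = 23.09 mol
n(Q) = 7.202 mol
n/ν → L: 6.683, B: 5.773, Q: 3.601; Q is limiting.
B consumed = (4/2) × 7.202 = 14.40 mol
B remaining = 23.09 − 14.40 = 8.690 mol
mass = 8.690 × 248.60 = 2160 g

2160 g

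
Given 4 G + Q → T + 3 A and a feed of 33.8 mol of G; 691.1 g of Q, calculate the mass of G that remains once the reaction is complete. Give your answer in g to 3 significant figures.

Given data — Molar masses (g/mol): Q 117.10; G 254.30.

n(G) = 33.80 mol
n(Q) = 691.1 / 117.10 = 5.902 mol
n/ν for G = 33.80/4 = 8.450
n/ν for Q = 5.902/1 = 5.902
Smallest n/ν is Q → limiting reagent.
G consumed = (4/1) × 5.902 = 23.61 mol
G remaining = 33.80 − 23.61 = 10.19 mol
mass = 10.19 × 254.30 = 2591 g

2590 g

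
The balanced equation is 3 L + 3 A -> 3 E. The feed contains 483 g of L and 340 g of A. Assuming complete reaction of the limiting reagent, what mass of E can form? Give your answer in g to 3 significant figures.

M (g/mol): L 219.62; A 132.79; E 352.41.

n(L) = 483.0 / 219.62 = 2.199 mol
n(A) = 340.0 / 132.79 = 2.560 mol
n/ν for L = 2.199/3 = 0.7330
n/ν for A = 2.560/3 = 0.8533
Smallest n/ν is L → limiting reagent.
n(E) = (3/3) × 2.199 = 2.199 mol
mass = 2.199 × 352.41 = 774.9 g

775 g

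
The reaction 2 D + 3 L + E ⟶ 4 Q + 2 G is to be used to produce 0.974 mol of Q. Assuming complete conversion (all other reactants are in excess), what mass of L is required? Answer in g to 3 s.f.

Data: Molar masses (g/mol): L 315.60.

n(Q) = 0.9740 mol
n(L) = (3/4) × 0.9740 = 0.7305 mol
mass = 0.7305 × 315.60 = 230.5 g

231 g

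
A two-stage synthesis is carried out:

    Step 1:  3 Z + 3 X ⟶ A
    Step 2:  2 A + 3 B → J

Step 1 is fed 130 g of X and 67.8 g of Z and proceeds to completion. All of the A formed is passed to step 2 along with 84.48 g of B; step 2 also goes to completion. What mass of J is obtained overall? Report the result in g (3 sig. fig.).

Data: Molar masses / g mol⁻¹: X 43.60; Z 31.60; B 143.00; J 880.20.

Step 1:
n(X) = 130.0 / 43.60 = 2.982 mol
n(Z) = 67.80 / 31.60 = 2.146 mol
n/ν for X = 2.982/3 = 0.9940
n/ν for Z = 2.146/3 = 0.7153
Smallest n/ν is Z → limiting reagent.
n(A) produced = (1/3) × 2.146 = 0.7153 mol
Step 2:
n(A) available = 0.7153 mol
n(B) = 84.48 / 143.00 = 0.5908 mol
n/ν for A = 0.7153/2 = 0.3577
n/ν for B = 0.5908/3 = 0.1969
Smallest n/ν is B → limiting reagent.
n(J) = (1/3) × 0.5908 = 0.1969 mol
mass = 0.1969 × 880.20 = 173.3 g

173 g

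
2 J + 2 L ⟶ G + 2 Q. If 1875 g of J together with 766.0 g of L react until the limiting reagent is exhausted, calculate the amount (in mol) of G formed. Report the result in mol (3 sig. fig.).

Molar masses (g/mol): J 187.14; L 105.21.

3.64 mol

n(J) = 1875 / 187.14 = 10.02 mol
n(L) = 766.0 / 105.21 = 7.281 mol
n/ν for J = 10.02/2 = 5.010
n/ν for L = 7.281/2 = 3.641
Smallest n/ν is L → limiting reagent.
n(G) = (1/2) × 7.281 = 3.641 mol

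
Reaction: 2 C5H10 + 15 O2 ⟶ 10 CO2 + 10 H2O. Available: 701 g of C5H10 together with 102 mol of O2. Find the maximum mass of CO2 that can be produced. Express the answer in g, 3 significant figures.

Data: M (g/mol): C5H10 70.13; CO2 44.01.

2200 g

n(C5H10) = 701.0 / 70.13 = 9.996 mol
n(O2) = 102.0 mol
n/ν for C5H10 = 9.996/2 = 4.998
n/ν for O2 = 102.0/15 = 6.800
Smallest n/ν is C5H10 → limiting reagent.
n(CO2) = (10/2) × 9.996 = 49.98 mol
mass = 49.98 × 44.01 = 2200 g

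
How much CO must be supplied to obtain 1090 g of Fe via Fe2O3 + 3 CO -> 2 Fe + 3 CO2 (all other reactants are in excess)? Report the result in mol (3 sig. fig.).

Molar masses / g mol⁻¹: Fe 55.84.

29.3 mol

n(Fe) = 1090 / 55.84 = 19.52 mol
n(CO) = (3/2) × 19.52 = 29.28 mol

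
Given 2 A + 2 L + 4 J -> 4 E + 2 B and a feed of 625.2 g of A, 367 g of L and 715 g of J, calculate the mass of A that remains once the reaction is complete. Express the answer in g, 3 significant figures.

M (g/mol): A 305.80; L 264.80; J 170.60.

n(A) = 625.2 / 305.80 = 2.044 mol
n(L) = 367.0 / 264.80 = 1.386 mol
n(J) = 715.0 / 170.60 = 4.191 mol
n/ν for A = 2.044/2 = 1.022
n/ν for L = 1.386/2 = 0.6930
n/ν for J = 4.191/4 = 1.048
Smallest n/ν is L → limiting reagent.
A consumed = (2/2) × 1.386 = 1.386 mol
A remaining = 2.044 − 1.386 = 0.6580 mol
mass = 0.6580 × 305.80 = 201.2 g

201 g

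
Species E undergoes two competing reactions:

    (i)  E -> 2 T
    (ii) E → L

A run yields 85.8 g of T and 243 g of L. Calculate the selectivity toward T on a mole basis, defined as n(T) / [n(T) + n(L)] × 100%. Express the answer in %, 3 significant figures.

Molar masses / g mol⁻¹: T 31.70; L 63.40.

n(T) = 85.8 / 31.70 = 2.707 mol
n(L) = 243 / 63.40 = 3.833 mol
selectivity = 2.707/(2.707+3.833) × 100 = 41.39 %

41.4 %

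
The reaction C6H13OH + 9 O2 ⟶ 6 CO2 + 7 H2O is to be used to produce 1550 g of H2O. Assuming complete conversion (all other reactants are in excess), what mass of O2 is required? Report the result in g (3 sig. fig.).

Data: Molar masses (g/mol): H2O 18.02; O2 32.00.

3540 g

n(H2O) = 1550 / 18.02 = 86.02 mol
n(O2) = (9/7) × 86.02 = 110.6 mol
mass = 110.6 × 32.00 = 3539 g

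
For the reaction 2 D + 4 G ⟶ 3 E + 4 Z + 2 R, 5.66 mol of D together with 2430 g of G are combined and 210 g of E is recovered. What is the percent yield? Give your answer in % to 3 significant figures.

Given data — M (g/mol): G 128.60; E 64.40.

38.4 %

n(D) = 5.660 mol
n(G) = 2430 / 128.60 = 18.90 mol
n/ν for D = 5.660/2 = 2.830
n/ν for G = 18.90/4 = 4.725
Smallest n/ν is D → limiting reagent.
theoretical n(E) = (3/2) × 5.660 = 8.490 mol → 546.8 g
% yield = 210 / 546.8 × 100 = 38.41 %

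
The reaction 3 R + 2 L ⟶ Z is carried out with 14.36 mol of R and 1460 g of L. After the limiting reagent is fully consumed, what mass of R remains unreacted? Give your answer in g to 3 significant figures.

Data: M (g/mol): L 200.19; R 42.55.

146 g

n(R) = 14.36 mol
n(L) = 1460 / 200.19 = 7.293 mol
n/ν for R = 14.36/3 = 4.787
n/ν for L = 7.293/2 = 3.647
Smallest n/ν is L → limiting reagent.
R consumed = (3/2) × 7.293 = 10.94 mol
R remaining = 14.36 − 10.94 = 3.420 mol
mass = 3.420 × 42.55 = 145.5 g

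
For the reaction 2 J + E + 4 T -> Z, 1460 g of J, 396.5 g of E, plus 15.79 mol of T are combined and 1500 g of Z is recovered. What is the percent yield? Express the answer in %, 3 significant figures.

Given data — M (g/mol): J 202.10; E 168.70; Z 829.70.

n(J) = 1460 / 202.10 = 7.224 mol
n(E) = 396.5 / 168.70 = 2.350 mol
n(T) = 15.79 mol
n/ν → J: 3.612, E: 2.350, T: 3.948; E is limiting.
theoretical n(Z) = (1/1) × 2.350 = 2.350 mol → 1950 g
% yield = 1500 / 1950 × 100 = 76.92 %

76.9 %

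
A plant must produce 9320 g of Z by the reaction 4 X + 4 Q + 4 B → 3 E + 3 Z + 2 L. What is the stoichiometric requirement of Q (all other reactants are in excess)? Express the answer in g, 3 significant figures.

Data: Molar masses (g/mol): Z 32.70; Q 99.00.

37600 g

n(Z) = 9320 / 32.70 = 285.0 mol
n(Q) = (4/3) × 285.0 = 380.0 mol
mass = 380.0 × 99.00 = 37620 g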